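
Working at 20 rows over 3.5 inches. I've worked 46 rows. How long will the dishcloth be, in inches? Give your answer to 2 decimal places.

8.05 inches.

20 rows / 3.5 inch = 5.714 rows per inch.
46 / 5.714 = 8.050 inches.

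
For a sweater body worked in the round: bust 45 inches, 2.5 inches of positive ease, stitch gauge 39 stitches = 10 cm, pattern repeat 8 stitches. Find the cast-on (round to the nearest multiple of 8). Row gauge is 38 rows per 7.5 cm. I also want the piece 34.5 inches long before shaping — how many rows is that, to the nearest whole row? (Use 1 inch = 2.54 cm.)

Finished = 45 + 2.5 = 47.5 inches.
47.5 inches × 2.54 = 120.65 cm.
39/10 = 3.9 sts per cm; 120.65 × 3.9 = 470.54 sts.
Nearest multiple of 8 → 472.
34.5 inches = 87.63 cm; × 5.067 = 443.99 → 444 rows.

Cast on 472 stitches; work 444 rows.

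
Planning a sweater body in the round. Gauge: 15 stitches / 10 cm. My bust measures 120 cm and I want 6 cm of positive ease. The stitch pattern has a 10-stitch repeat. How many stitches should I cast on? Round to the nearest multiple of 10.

Finished = 120 + 6 = 126 cm.
15 / 10 = 1.5 sts/cm.
126 × 1.5 = 189.00 sts.
Nearest multiple of 10: 190.

CO 190 sts.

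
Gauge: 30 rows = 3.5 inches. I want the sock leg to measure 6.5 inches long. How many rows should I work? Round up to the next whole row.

Work 56 rows.

30 rows / 3.5 in = 8.571 rows per inch.
6.5 × 8.571 = 55.71 rows.
Round up → 56.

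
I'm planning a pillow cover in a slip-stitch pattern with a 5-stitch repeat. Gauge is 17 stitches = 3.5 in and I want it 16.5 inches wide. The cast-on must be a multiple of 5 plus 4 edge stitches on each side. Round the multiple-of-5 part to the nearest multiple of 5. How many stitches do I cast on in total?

17 / 3.5 = 4.857 sts per inch.
16.5 × 4.857 = 80.14 sts.
Less 8 edge sts → 72.14 for the repeat.
Nearest multiple of 5: 70.
Add back 8 edge sts → 78.

Cast on 78 stitches.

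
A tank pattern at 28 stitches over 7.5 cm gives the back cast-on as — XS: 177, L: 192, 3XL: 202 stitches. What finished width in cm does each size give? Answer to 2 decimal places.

28/7.5 = 3.733 sts per cm.
XS: 177 / 3.733 = 47.411 → 47.41 cm.
L: 192 / 3.733 = 51.429 → 51.43 cm.
3XL: 202 / 3.733 = 54.107 → 54.11 cm.

XS 47.41 cm; L 51.43 cm; 3XL 54.11 cm.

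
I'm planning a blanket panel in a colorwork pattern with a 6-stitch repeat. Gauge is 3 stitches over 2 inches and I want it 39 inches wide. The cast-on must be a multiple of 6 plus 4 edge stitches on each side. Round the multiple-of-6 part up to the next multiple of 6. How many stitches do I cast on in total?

3 / 2 = 1.5 sts per inch.
39 × 1.5 = 58.50 sts.
Less 8 edge sts → 50.50 for the repeat.
Next multiple of 6: 54.
Add back 8 edge sts → 62.

62 stitches.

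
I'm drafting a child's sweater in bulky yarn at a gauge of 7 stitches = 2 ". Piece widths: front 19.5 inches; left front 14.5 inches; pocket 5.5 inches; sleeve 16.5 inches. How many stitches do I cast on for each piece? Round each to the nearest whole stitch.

front 68; left front 51; pocket 19; sleeve 58.

Rate = 7/2 = 3.5 sts per in.
front: 19.5 × 3.5 = 68.25 → 68.
left front: 14.5 × 3.5 = 50.75 → 51.
pocket: 5.5 × 3.5 = 19.25 → 19.
sleeve: 16.5 × 3.5 = 57.75 → 58.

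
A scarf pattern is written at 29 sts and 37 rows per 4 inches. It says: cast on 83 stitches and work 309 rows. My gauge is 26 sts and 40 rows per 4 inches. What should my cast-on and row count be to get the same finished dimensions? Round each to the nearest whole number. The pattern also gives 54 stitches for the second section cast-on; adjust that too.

Cast on 74 stitches; work 334 rows; second section cast-on 48 stitches.

Stitches: 83 × 26/29 = 74.41 → 74.
Rows: 309 × 40/37 = 334.05 → 334.
second section cast-on: 54 × 26/29 = 48.41 → 48.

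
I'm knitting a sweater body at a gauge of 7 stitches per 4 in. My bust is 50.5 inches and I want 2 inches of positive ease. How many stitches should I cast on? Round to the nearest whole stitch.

Cast on 92 stitches.

Finished = 50.5 + 2 = 52.5 in.
7 / 4 = 1.75 sts per inch.
52.50 × 1.75 = 91.88 sts.
→ 92 sts.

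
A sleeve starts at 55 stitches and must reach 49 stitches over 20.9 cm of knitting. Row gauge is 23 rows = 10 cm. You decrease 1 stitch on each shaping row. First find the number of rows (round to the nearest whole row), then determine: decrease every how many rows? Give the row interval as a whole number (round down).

Decrease every 8th row.

Rows = 20.9 × 2.3 = 48.1 → 48 rows.
Stitches to remove: 6 → 6 shaping rows (at 1 st each).
48 / 6 = 8.00 → every 8 rows.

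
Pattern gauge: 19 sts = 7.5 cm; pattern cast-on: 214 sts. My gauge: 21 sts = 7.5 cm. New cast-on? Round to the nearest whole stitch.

Scale factor = 21 / 19 = 1.105.
214 × 21 / 19 = 236.53 sts.
→ 237 sts.

237 stitches.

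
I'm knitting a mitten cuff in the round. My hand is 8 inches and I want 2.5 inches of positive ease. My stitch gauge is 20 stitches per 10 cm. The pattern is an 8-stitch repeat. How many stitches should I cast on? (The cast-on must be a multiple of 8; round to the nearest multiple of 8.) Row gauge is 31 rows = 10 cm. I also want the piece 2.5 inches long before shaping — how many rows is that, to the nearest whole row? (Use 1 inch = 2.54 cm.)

Cast on 56 stitches; work 20 rows.

Finished = 8 + 2.5 = 10.5 inches.
10.5 inches × 2.54 = 26.67 cm.
20/10 = 2 sts per cm; 26.67 × 2 = 53.34 sts.
Nearest multiple of 8 → 56.
2.5 inches = 6.35 cm; × 3.1 = 19.68 → 20 rows.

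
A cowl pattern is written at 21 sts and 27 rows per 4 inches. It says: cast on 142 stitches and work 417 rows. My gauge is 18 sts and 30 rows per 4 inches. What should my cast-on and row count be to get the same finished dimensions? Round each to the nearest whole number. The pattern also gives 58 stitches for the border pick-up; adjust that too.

Cast on 122 stitches; work 463 rows; border pick-up 50 stitches.

Stitches: 142 × 18/21 = 121.71 → 122.
Rows: 417 × 30/27 = 463.33 → 463.
border pick-up: 58 × 18/21 = 49.71 → 50.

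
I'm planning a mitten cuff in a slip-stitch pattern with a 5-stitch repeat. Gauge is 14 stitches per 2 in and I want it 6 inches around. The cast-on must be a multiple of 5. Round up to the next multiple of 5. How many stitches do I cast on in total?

14 / 2 = 7 sts per inch.
6 × 7 = 42.00 sts.
Next multiple of 5: 45.

Cast on 45 stitches.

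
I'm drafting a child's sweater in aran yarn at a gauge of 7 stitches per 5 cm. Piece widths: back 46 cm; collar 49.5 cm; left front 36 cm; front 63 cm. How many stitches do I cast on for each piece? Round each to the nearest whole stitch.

Rate = 7/5 = 1.4 sts per cm.
back: 46 × 1.4 = 64.40 → 64.
collar: 49.5 × 1.4 = 69.30 → 69.
left front: 36 × 1.4 = 50.40 → 50.
front: 63 × 1.4 = 88.20 → 88.

back 64; collar 69; left front 50; front 88.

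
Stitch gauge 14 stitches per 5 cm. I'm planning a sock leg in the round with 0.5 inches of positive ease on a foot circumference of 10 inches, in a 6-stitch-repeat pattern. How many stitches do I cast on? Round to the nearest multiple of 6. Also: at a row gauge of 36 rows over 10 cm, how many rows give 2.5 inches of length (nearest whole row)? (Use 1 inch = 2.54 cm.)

Finished = 10 + 0.5 = 10.5 inches.
10.5 inches × 2.54 = 26.67 cm.
14/5 = 2.8 sts per cm; 26.67 × 2.8 = 74.68 sts.
Nearest multiple of 6 → 72.
2.5 inches = 6.35 cm; × 3.6 = 22.86 → 23 rows.

Cast on 72 stitches; work 23 rows.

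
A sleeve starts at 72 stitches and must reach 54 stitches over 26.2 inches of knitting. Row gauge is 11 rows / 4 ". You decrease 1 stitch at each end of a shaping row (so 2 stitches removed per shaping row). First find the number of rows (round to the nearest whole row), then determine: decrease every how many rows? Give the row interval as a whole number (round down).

Rows = 26.2 × 2.75 = 72.0 → 72 rows.
Stitches to remove: 18 → 9 shaping rows (at 2 st each).
72 / 9 = 8.00 → every 8 rows.

Decrease every 8th row.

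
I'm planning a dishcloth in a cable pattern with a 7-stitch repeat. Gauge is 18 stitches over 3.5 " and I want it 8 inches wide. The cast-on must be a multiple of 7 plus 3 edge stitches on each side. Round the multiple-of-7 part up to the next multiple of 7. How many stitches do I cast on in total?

18 / 3.5 = 5.143 sts per inch.
8 × 5.143 = 41.14 sts.
Less 6 edge sts → 35.14 for the repeat.
Next multiple of 7: 42.
Add back 6 edge sts → 48.

48 stitches.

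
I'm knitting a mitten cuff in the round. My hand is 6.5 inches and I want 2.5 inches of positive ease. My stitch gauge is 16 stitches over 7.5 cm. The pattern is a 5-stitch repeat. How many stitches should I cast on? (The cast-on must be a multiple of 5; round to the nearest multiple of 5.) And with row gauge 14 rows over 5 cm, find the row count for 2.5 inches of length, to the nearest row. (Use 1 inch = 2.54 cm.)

Finished = 6.5 + 2.5 = 9 inches.
9 inches × 2.54 = 22.86 cm.
16/7.5 = 2.133 sts per cm; 22.86 × 2.133 = 48.77 sts.
Nearest multiple of 5 → 50.
2.5 inches = 6.35 cm; × 2.8 = 17.78 → 18 rows.

Cast on 50 stitches; work 18 rows.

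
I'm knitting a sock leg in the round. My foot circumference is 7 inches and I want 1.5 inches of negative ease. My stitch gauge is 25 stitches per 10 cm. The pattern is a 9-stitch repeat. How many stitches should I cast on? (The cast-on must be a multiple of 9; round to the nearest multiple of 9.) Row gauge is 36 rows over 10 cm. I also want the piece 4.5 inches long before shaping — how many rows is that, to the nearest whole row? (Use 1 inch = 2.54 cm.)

Cast on 36 stitches; work 41 rows.

Finished = 7 − 1.5 = 5.5 inches.
5.5 inches × 2.54 = 13.97 cm.
25/10 = 2.5 sts per cm; 13.97 × 2.5 = 34.92 sts.
Nearest multiple of 9 → 36.
4.5 inches = 11.43 cm; × 3.6 = 41.15 → 41 rows.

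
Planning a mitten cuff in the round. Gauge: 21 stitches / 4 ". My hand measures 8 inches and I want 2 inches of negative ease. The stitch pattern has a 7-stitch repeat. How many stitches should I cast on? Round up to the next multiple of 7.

35 stitches.

Finished = 8 − 2 = 6 inches.
21 / 4 = 5.25 sts/in.
6 × 5.25 = 31.50 sts.
Next multiple of 7: 35.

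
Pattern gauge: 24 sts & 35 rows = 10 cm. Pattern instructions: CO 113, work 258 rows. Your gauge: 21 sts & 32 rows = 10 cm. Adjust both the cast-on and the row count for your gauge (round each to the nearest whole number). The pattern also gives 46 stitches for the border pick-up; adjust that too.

Cast on 99 stitches; work 236 rows; border pick-up 40 stitches.

Stitches: 113 × 21/24 = 98.88 → 99.
Rows: 258 × 32/35 = 235.89 → 236.
border pick-up: 46 × 21/24 = 40.25 → 40.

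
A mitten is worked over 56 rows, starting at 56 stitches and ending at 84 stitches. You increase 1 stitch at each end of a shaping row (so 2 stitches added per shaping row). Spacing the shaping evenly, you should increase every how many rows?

Stitches to add: |84 − 56| = 28.
Shaping rows needed: 28 / 2 = 14.
56 rows / 14 = every 4 rows.

Increase every 4th row.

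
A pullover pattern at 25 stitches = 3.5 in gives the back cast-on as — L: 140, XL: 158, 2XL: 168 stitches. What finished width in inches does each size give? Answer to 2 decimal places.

L 19.60 inches; XL 22.12 inches; 2XL 23.52 inches.

25/3.5 = 7.143 sts per in.
L: 140 / 7.143 = 19.600 → 19.60 in.
XL: 158 / 7.143 = 22.120 → 22.12 in.
2XL: 168 / 7.143 = 23.520 → 23.52 in.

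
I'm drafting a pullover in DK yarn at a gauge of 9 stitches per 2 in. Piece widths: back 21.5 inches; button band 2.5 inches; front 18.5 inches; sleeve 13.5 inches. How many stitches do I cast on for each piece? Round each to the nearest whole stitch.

Rate = 9/2 = 4.5 sts per in.
back: 21.5 × 4.5 = 96.75 → 97.
button band: 2.5 × 4.5 = 11.25 → 11.
front: 18.5 × 4.5 = 83.25 → 83.
sleeve: 13.5 × 4.5 = 60.75 → 61.

back 97; button band 11; front 83; sleeve 61.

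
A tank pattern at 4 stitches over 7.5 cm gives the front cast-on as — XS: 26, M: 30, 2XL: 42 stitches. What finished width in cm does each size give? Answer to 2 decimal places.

XS 48.75 cm; M 56.25 cm; 2XL 78.75 cm.

4/7.5 = 0.533 sts per cm.
XS: 26 / 0.533 = 48.750 → 48.75 cm.
M: 30 / 0.533 = 56.250 → 56.25 cm.
2XL: 42 / 0.533 = 78.750 → 78.75 cm.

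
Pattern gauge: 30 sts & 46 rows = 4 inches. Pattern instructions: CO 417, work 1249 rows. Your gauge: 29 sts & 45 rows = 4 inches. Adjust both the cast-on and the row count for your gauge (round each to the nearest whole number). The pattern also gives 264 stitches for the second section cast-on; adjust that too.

Stitches: 417 × 29/30 = 403.10 → 403.
Rows: 1249 × 45/46 = 1221.85 → 1222.
second section cast-on: 264 × 29/30 = 255.20 → 255.

Cast on 403 stitches; work 1222 rows; second section cast-on 255 stitches.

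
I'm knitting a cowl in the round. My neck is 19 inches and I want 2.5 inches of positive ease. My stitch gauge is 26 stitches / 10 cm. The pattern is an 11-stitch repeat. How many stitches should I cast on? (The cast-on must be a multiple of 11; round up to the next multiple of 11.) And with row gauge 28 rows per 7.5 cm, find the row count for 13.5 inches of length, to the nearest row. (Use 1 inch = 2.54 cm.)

Cast on 143 stitches; work 128 rows.

Finished = 19 + 2.5 = 21.5 inches.
21.5 inches × 2.54 = 54.61 cm.
26/10 = 2.6 sts per cm; 54.61 × 2.6 = 141.99 sts.
Next multiple of 11 → 143.
13.5 inches = 34.29 cm; × 3.733 = 128.02 → 128 rows.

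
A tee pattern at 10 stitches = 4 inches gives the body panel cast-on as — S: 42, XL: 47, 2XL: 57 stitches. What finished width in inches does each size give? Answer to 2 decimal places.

S 16.80 inches; XL 18.80 inches; 2XL 22.80 inches.

10/4 = 2.5 sts per in.
S: 42 / 2.5 = 16.800 → 16.80 in.
XL: 47 / 2.5 = 18.800 → 18.80 in.
2XL: 57 / 2.5 = 22.800 → 22.80 in.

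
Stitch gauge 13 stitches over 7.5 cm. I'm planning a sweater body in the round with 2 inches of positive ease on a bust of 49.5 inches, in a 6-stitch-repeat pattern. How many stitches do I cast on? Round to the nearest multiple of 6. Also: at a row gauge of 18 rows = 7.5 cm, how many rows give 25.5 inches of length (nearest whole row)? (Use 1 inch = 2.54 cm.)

Finished = 49.5 + 2 = 51.5 inches.
51.5 inches × 2.54 = 130.81 cm.
13/7.5 = 1.733 sts per cm; 130.81 × 1.733 = 226.74 sts.
Nearest multiple of 6 → 228.
25.5 inches = 64.77 cm; × 2.4 = 155.45 → 155 rows.

Cast on 228 stitches; work 155 rows.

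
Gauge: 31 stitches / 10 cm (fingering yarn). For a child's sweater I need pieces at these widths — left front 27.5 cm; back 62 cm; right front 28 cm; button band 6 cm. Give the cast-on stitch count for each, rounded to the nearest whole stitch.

left front 85; back 192; right front 87; button band 19.

Rate = 31/10 = 3.1 sts per cm.
left front: 27.5 × 3.1 = 85.25 → 85.
back: 62 × 3.1 = 192.20 → 192.
right front: 28 × 3.1 = 86.80 → 87.
button band: 6 × 3.1 = 18.60 → 19.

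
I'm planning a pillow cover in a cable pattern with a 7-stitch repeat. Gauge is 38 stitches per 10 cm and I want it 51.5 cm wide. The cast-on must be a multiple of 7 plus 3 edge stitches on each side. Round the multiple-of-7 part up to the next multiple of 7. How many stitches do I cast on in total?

Cast on 202 stitches.

38 / 10 = 3.8 sts per cm.
51.5 × 3.8 = 195.70 sts.
Less 6 edge sts → 189.70 for the repeat.
Next multiple of 7: 196.
Add back 6 edge sts → 202.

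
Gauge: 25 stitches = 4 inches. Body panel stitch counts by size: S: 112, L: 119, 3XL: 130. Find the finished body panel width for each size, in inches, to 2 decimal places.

25/4 = 6.25 sts per in.
S: 112 / 6.25 = 17.920 → 17.92 in.
L: 119 / 6.25 = 19.040 → 19.04 in.
3XL: 130 / 6.25 = 20.800 → 20.80 in.

S 17.92 inches; L 19.04 inches; 3XL 20.80 inches.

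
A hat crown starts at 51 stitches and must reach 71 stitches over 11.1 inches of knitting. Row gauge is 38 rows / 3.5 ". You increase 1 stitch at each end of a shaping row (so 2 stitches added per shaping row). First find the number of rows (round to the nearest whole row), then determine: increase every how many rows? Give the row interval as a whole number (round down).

Rows = 11.1 × 10.857 = 120.5 → 121 rows.
Stitches to add: 20 → 10 shaping rows (at 2 st each).
121 / 10 = 12.10 → every 12 rows.

Increase every 12th row.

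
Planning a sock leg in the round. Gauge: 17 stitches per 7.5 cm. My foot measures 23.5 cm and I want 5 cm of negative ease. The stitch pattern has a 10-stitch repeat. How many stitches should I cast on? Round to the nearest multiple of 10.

Cast on 40 stitches.

Finished = 23.5 − 5 = 18.5 cm.
17 / 7.5 = 2.267 sts/cm.
18.5 × 2.267 = 41.93 sts.
Nearest multiple of 10: 40.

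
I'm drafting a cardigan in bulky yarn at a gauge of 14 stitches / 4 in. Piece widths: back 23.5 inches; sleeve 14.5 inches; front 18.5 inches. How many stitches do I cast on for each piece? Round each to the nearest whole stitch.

back 82; sleeve 51; front 65.

Rate = 14/4 = 3.5 sts per in.
back: 23.5 × 3.5 = 82.25 → 82.
sleeve: 14.5 × 3.5 = 50.75 → 51.
front: 18.5 × 3.5 = 64.75 → 65.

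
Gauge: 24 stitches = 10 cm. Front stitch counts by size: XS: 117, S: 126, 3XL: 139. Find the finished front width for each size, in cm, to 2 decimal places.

XS 48.75 cm; S 52.50 cm; 3XL 57.92 cm.

24/10 = 2.4 sts per cm.
XS: 117 / 2.4 = 48.750 → 48.75 cm.
S: 126 / 2.4 = 52.500 → 52.50 cm.
3XL: 139 / 2.4 = 57.917 → 57.92 cm.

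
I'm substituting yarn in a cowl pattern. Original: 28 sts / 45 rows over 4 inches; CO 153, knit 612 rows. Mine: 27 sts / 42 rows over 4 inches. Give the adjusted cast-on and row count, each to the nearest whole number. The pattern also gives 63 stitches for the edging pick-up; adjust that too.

Cast on 148 stitches; work 571 rows; edging pick-up 61 stitches.

Stitches: 153 × 27/28 = 147.54 → 148.
Rows: 612 × 42/45 = 571.20 → 571.
edging pick-up: 63 × 27/28 = 60.75 → 61.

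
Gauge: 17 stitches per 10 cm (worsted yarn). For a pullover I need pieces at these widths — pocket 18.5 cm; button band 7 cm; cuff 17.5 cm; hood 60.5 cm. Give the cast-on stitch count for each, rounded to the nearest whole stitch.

Rate = 17/10 = 1.7 sts per cm.
pocket: 18.5 × 1.7 = 31.45 → 31.
button band: 7 × 1.7 = 11.90 → 12.
cuff: 17.5 × 1.7 = 29.75 → 30.
hood: 60.5 × 1.7 = 102.85 → 103.

pocket 31; button band 12; cuff 30; hood 103.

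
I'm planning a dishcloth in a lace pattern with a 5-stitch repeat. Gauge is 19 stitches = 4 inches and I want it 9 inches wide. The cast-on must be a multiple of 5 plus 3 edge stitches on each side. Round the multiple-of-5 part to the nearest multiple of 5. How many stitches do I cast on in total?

19 / 4 = 4.75 sts per inch.
9 × 4.75 = 42.75 sts.
Less 6 edge sts → 36.75 for the repeat.
Nearest multiple of 5: 35.
Add back 6 edge sts → 41.

Cast on 41 stitches.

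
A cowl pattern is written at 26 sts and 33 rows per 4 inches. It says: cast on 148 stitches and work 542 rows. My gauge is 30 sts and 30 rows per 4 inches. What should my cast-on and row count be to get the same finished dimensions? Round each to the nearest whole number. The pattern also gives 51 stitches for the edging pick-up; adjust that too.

Cast on 171 stitches; work 493 rows; edging pick-up 59 stitches.

Stitches: 148 × 30/26 = 170.77 → 171.
Rows: 542 × 30/33 = 492.73 → 493.
edging pick-up: 51 × 30/26 = 58.85 → 59.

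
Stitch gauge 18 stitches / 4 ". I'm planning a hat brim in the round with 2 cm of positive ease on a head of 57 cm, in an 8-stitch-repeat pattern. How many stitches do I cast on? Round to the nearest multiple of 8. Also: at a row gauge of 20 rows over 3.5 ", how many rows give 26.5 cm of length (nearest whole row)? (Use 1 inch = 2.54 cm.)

Cast on 104 stitches; work 60 rows.

Finished = 57 + 2 = 59 cm.
59 cm × 1/2.54 = 23.23 inches.
18/4 = 4.5 sts per in; 23.23 × 4.5 = 104.53 sts.
Nearest multiple of 8 → 104.
26.5 cm = 10.43 inches; × 5.714 = 59.62 → 60 rows.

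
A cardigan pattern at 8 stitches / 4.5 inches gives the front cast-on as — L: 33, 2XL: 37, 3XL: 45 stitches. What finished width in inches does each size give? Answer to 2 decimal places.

8/4.5 = 1.778 sts per in.
L: 33 / 1.778 = 18.562 → 18.56 in.
2XL: 37 / 1.778 = 20.812 → 20.81 in.
3XL: 45 / 1.778 = 25.312 → 25.31 in.

L 18.56 inches; 2XL 20.81 inches; 3XL 25.31 inches.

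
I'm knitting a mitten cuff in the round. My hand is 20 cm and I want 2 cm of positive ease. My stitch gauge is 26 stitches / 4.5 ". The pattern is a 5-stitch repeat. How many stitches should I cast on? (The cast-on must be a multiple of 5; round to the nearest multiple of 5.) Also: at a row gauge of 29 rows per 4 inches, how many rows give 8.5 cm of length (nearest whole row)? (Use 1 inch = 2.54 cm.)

Finished = 20 + 2 = 22 cm.
22 cm × 1/2.54 = 8.66 inches.
26/4.5 = 5.778 sts per in; 8.66 × 5.778 = 50.04 sts.
Nearest multiple of 5 → 50.
8.5 cm = 3.35 inches; × 7.25 = 24.26 → 24 rows.

Cast on 50 stitches; work 24 rows.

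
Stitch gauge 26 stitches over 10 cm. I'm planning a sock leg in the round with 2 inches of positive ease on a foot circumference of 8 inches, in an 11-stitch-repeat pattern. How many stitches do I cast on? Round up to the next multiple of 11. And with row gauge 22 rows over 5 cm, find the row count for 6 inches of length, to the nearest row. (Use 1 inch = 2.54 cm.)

Cast on 77 stitches; work 67 rows.

Finished = 8 + 2 = 10 inches.
10 inches × 2.54 = 25.40 cm.
26/10 = 2.6 sts per cm; 25.40 × 2.6 = 66.04 sts.
Next multiple of 11 → 77.
6 inches = 15.24 cm; × 4.4 = 67.06 → 67 rows.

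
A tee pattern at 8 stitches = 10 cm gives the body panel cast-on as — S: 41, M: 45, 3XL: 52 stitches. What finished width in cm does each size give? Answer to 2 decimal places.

S 51.25 cm; M 56.25 cm; 3XL 65.00 cm.

8/10 = 0.8 sts per cm.
S: 41 / 0.8 = 51.250 → 51.25 cm.
M: 45 / 0.8 = 56.250 → 56.25 cm.
3XL: 52 / 0.8 = 65.000 → 65.00 cm.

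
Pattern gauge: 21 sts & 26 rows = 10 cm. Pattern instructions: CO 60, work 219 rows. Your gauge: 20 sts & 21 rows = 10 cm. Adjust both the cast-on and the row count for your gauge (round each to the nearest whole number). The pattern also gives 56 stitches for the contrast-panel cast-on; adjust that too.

Cast on 57 stitches; work 177 rows; contrast-panel cast-on 53 stitches.

Stitches: 60 × 20/21 = 57.14 → 57.
Rows: 219 × 21/26 = 176.88 → 177.
contrast-panel cast-on: 56 × 20/21 = 53.33 → 53.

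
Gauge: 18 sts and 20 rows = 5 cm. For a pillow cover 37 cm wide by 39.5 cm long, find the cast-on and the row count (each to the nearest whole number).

Cast on 133 stitches and work 158 rows.

Stitch gauge = 18/5 = 3.6 sts/cm; 37 × 3.6 = 133.20 → 133 sts.
Row gauge = 20/5 = 4 rows/cm; 39.5 × 4 = 158.00 → 158 rows.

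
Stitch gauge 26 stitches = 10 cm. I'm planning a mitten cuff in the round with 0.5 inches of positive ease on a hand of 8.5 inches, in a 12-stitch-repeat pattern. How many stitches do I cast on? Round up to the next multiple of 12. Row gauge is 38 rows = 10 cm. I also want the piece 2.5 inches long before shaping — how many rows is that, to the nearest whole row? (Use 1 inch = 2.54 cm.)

Cast on 60 stitches; work 24 rows.

Finished = 8.5 + 0.5 = 9 inches.
9 inches × 2.54 = 22.86 cm.
26/10 = 2.6 sts per cm; 22.86 × 2.6 = 59.44 sts.
Next multiple of 12 → 60.
2.5 inches = 6.35 cm; × 3.8 = 24.13 → 24 rows.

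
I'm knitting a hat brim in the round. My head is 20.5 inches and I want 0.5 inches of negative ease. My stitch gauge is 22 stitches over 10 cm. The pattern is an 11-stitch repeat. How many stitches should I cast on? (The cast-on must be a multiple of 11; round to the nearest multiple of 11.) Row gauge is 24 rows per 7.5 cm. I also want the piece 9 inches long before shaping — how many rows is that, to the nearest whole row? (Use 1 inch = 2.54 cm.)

Finished = 20.5 − 0.5 = 20 inches.
20 inches × 2.54 = 50.80 cm.
22/10 = 2.2 sts per cm; 50.80 × 2.2 = 111.76 sts.
Nearest multiple of 11 → 110.
9 inches = 22.86 cm; × 3.2 = 73.15 → 73 rows.

Cast on 110 stitches; work 73 rows.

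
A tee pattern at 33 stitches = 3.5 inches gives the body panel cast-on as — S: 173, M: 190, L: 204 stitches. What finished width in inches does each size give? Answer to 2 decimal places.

33/3.5 = 9.429 sts per in.
S: 173 / 9.429 = 18.348 → 18.35 in.
M: 190 / 9.429 = 20.152 → 20.15 in.
L: 204 / 9.429 = 21.636 → 21.64 in.

S 18.35 inches; M 20.15 inches; L 21.64 inches.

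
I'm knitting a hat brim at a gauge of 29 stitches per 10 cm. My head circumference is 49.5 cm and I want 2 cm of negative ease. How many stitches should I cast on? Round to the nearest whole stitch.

Finished = 49.5 − 2 = 47.5 cm.
29 / 10 = 2.9 sts per cm.
47.50 × 2.9 = 137.75 sts.
→ 138 sts.

CO 138 sts.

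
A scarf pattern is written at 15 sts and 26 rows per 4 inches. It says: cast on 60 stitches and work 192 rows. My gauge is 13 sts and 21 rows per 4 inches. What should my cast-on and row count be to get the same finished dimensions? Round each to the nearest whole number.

Cast on 52 stitches; work 155 rows.

Stitches: 60 × 13/15 = 52.00 → 52.
Rows: 192 × 21/26 = 155.08 → 155.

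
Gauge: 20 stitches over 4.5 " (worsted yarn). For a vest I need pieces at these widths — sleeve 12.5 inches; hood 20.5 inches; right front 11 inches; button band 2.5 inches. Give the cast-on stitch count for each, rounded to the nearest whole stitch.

Rate = 20/4.5 = 4.444 sts per in.
sleeve: 12.5 × 4.444 = 55.56 → 56.
hood: 20.5 × 4.444 = 91.11 → 91.
right front: 11 × 4.444 = 48.89 → 49.
button band: 2.5 × 4.444 = 11.11 → 11.

sleeve 56; hood 91; right front 49; button band 11.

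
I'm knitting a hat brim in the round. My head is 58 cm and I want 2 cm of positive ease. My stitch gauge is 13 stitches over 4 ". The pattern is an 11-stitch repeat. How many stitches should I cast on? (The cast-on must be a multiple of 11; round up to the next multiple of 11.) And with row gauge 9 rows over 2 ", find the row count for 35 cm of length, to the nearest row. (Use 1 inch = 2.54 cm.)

Finished = 58 + 2 = 60 cm.
60 cm × 1/2.54 = 23.62 inches.
13/4 = 3.25 sts per in; 23.62 × 3.25 = 76.77 sts.
Next multiple of 11 → 77.
35 cm = 13.78 inches; × 4.5 = 62.01 → 62 rows.

Cast on 77 stitches; work 62 rows.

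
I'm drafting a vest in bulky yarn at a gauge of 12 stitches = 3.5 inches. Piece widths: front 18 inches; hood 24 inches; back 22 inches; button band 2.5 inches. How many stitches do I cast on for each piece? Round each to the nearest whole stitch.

Rate = 12/3.5 = 3.429 sts per in.
front: 18 × 3.429 = 61.71 → 62.
hood: 24 × 3.429 = 82.29 → 82.
back: 22 × 3.429 = 75.43 → 75.
button band: 2.5 × 3.429 = 8.57 → 9.

front 62; hood 82; back 75; button band 9.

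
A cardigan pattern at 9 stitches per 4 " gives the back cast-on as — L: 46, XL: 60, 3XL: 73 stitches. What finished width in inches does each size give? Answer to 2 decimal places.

9/4 = 2.25 sts per in.
L: 46 / 2.25 = 20.444 → 20.44 in.
XL: 60 / 2.25 = 26.667 → 26.67 in.
3XL: 73 / 2.25 = 32.444 → 32.44 in.

L 20.44 inches; XL 26.67 inches; 3XL 32.44 inches.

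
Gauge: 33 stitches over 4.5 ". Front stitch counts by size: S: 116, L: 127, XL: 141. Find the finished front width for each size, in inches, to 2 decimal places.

33/4.5 = 7.333 sts per in.
S: 116 / 7.333 = 15.818 → 15.82 in.
L: 127 / 7.333 = 17.318 → 17.32 in.
XL: 141 / 7.333 = 19.227 → 19.23 in.

S 15.82 inches; L 17.32 inches; XL 19.23 inches.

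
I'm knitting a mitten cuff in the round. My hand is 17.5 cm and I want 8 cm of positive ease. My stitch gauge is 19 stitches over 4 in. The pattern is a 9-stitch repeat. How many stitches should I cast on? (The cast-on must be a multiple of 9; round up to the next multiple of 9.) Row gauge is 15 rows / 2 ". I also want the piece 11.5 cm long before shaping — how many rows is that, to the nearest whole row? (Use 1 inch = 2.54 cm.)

Cast on 54 stitches; work 34 rows.

Finished = 17.5 + 8 = 25.5 cm.
25.5 cm × 1/2.54 = 10.04 inches.
19/4 = 4.75 sts per in; 10.04 × 4.75 = 47.69 sts.
Next multiple of 9 → 54.
11.5 cm = 4.53 inches; × 7.5 = 33.96 → 34 rows.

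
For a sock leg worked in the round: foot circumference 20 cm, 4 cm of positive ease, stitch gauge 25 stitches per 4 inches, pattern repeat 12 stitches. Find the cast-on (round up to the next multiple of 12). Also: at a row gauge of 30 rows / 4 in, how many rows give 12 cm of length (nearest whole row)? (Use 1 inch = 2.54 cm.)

Cast on 60 stitches; work 35 rows.

Finished = 20 + 4 = 24 cm.
24 cm × 1/2.54 = 9.45 inches.
25/4 = 6.25 sts per in; 9.45 × 6.25 = 59.06 sts.
Next multiple of 12 → 60.
12 cm = 4.72 inches; × 7.5 = 35.43 → 35 rows.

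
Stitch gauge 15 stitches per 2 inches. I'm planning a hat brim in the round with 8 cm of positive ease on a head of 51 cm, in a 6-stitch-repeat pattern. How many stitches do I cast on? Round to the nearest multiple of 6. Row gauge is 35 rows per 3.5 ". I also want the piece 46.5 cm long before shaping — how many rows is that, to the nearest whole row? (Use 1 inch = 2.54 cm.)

Finished = 51 + 8 = 59 cm.
59 cm × 1/2.54 = 23.23 inches.
15/2 = 7.5 sts per in; 23.23 × 7.5 = 174.21 sts.
Nearest multiple of 6 → 174.
46.5 cm = 18.31 inches; × 10 = 183.07 → 183 rows.

Cast on 174 stitches; work 183 rows.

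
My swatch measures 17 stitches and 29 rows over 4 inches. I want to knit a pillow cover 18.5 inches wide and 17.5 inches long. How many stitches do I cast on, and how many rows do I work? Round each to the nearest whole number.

Stitch gauge = 17/4 = 4.25 sts/in; 18.5 × 4.25 = 78.62 → 79 sts.
Row gauge = 29/4 = 7.25 rows/in; 17.5 × 7.25 = 126.88 → 127 rows.

Cast on 79 stitches and work 127 rows.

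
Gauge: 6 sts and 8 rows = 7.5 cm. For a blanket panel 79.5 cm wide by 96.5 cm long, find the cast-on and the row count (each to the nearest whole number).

Stitch gauge = 6/7.5 = 0.8 sts/cm; 79.5 × 0.8 = 63.60 → 64 sts.
Row gauge = 8/7.5 = 1.067 rows/cm; 96.5 × 1.067 = 102.93 → 103 rows.

Cast on 64 stitches and work 103 rows.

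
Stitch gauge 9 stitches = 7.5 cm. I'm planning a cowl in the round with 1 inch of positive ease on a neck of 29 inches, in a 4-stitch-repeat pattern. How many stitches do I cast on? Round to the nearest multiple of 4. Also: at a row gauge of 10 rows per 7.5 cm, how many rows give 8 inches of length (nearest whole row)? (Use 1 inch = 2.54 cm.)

Cast on 92 stitches; work 27 rows.

Finished = 29 + 1 = 30 inches.
30 inches × 2.54 = 76.20 cm.
9/7.5 = 1.2 sts per cm; 76.20 × 1.2 = 91.44 sts.
Nearest multiple of 4 → 92.
8 inches = 20.32 cm; × 1.333 = 27.09 → 27 rows.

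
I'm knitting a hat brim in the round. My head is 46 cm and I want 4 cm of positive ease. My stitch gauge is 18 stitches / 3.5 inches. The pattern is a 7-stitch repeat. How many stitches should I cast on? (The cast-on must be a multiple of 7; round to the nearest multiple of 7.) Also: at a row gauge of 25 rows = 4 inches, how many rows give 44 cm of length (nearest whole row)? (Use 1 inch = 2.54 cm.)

Finished = 46 + 4 = 50 cm.
50 cm × 1/2.54 = 19.69 inches.
18/3.5 = 5.143 sts per in; 19.69 × 5.143 = 101.24 sts.
Nearest multiple of 7 → 98.
44 cm = 17.32 inches; × 6.25 = 108.27 → 108 rows.

Cast on 98 stitches; work 108 rows.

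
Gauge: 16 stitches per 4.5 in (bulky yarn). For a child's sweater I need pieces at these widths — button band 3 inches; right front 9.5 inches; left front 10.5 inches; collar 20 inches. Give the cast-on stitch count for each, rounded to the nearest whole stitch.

button band 11; right front 34; left front 37; collar 71.

Rate = 16/4.5 = 3.556 sts per in.
button band: 3 × 3.556 = 10.67 → 11.
right front: 9.5 × 3.556 = 33.78 → 34.
left front: 10.5 × 3.556 = 37.33 → 37.
collar: 20 × 3.556 = 71.11 → 71.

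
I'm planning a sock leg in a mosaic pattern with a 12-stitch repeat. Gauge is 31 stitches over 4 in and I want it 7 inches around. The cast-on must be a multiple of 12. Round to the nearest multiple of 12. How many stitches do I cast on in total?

60 stitches.

31 / 4 = 7.75 sts per inch.
7 × 7.75 = 54.25 sts.
Nearest multiple of 12: 60.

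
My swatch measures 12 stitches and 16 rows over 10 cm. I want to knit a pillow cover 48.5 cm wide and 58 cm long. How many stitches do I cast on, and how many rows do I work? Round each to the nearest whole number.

Cast on 58 stitches and work 93 rows.

Stitch gauge = 12/10 = 1.2 sts/cm; 48.5 × 1.2 = 58.20 → 58 sts.
Row gauge = 16/10 = 1.6 rows/cm; 58 × 1.6 = 92.80 → 93 rows.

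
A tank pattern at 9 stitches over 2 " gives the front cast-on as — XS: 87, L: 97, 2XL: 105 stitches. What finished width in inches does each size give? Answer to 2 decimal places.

9/2 = 4.5 sts per in.
XS: 87 / 4.5 = 19.333 → 19.33 in.
L: 97 / 4.5 = 21.556 → 21.56 in.
2XL: 105 / 4.5 = 23.333 → 23.33 in.

XS 19.33 inches; L 21.56 inches; 2XL 23.33 inches.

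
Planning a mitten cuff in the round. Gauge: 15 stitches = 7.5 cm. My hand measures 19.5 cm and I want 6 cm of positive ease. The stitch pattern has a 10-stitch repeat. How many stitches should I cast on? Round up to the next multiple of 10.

Finished = 19.5 + 6 = 25.5 cm.
15 / 7.5 = 2 sts/cm.
25.5 × 2 = 51.00 sts.
Next multiple of 10: 60.

Cast on 60 stitches.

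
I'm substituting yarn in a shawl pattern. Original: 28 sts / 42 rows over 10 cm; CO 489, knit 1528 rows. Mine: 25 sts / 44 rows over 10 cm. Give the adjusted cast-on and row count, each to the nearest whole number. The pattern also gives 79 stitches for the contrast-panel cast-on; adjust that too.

Cast on 437 stitches; work 1601 rows; contrast-panel cast-on 71 stitches.

Stitches: 489 × 25/28 = 436.61 → 437.
Rows: 1528 × 44/42 = 1600.76 → 1601.
contrast-panel cast-on: 79 × 25/28 = 70.54 → 71.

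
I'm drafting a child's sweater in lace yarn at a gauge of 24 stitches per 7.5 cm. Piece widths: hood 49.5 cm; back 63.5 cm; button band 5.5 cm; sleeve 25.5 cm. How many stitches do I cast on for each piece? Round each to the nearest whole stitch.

Rate = 24/7.5 = 3.2 sts per cm.
hood: 49.5 × 3.2 = 158.40 → 158.
back: 63.5 × 3.2 = 203.20 → 203.
button band: 5.5 × 3.2 = 17.60 → 18.
sleeve: 25.5 × 3.2 = 81.60 → 82.

hood 158; back 203; button band 18; sleeve 82.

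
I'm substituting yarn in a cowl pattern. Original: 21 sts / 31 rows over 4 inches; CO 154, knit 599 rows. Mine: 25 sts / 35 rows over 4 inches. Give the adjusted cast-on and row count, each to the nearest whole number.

Stitches: 154 × 25/21 = 183.33 → 183.
Rows: 599 × 35/31 = 676.29 → 676.

Cast on 183 stitches; work 676 rows.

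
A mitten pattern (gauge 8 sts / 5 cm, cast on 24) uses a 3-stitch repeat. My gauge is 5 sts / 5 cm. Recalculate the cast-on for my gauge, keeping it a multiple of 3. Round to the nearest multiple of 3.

CO 15 sts.

24 × 5 / 8 = 15.00.
Nearest multiple of 3: 15.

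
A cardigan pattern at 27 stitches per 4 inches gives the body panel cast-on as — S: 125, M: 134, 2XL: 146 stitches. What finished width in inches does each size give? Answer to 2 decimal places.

S 18.52 inches; M 19.85 inches; 2XL 21.63 inches.

27/4 = 6.75 sts per in.
S: 125 / 6.75 = 18.519 → 18.52 in.
M: 134 / 6.75 = 19.852 → 19.85 in.
2XL: 146 / 6.75 = 21.630 → 21.63 in.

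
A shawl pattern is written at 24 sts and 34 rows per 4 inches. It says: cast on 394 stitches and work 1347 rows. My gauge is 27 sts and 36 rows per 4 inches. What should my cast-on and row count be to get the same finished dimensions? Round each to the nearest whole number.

Stitches: 394 × 27/24 = 443.25 → 443.
Rows: 1347 × 36/34 = 1426.24 → 1426.

Cast on 443 stitches; work 1426 rows.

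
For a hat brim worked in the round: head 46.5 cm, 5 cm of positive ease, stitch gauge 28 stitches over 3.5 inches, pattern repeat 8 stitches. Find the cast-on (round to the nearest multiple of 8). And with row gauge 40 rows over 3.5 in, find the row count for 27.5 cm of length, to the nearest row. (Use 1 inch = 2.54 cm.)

Finished = 46.5 + 5 = 51.5 cm.
51.5 cm × 1/2.54 = 20.28 inches.
28/3.5 = 8 sts per in; 20.28 × 8 = 162.20 sts.
Nearest multiple of 8 → 160.
27.5 cm = 10.83 inches; × 11.429 = 123.73 → 124 rows.

Cast on 160 stitches; work 124 rows.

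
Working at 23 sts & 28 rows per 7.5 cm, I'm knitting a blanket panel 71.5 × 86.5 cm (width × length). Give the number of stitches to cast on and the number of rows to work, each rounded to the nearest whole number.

Cast on 219 stitches and work 323 rows.

Stitch gauge = 23/7.5 = 3.067 sts/cm; 71.5 × 3.067 = 219.27 → 219 sts.
Row gauge = 28/7.5 = 3.733 rows/cm; 86.5 × 3.733 = 322.93 → 323 rows.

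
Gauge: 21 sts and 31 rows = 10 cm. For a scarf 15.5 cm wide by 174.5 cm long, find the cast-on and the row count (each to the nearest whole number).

Cast on 33 stitches and work 541 rows.

Stitch gauge = 21/10 = 2.1 sts/cm; 15.5 × 2.1 = 32.55 → 33 sts.
Row gauge = 31/10 = 3.1 rows/cm; 174.5 × 3.1 = 540.95 → 541 rows.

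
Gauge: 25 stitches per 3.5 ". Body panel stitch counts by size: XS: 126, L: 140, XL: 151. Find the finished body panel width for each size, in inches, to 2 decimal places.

XS 17.64 inches; L 19.60 inches; XL 21.14 inches.

25/3.5 = 7.143 sts per in.
XS: 126 / 7.143 = 17.640 → 17.64 in.
L: 140 / 7.143 = 19.600 → 19.60 in.
XL: 151 / 7.143 = 21.140 → 21.14 in.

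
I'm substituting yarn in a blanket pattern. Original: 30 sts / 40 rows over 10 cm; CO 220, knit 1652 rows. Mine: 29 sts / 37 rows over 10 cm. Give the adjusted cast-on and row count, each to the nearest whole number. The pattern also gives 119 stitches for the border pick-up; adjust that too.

Cast on 213 stitches; work 1528 rows; border pick-up 115 stitches.

Stitches: 220 × 29/30 = 212.67 → 213.
Rows: 1652 × 37/40 = 1528.10 → 1528.
border pick-up: 119 × 29/30 = 115.03 → 115.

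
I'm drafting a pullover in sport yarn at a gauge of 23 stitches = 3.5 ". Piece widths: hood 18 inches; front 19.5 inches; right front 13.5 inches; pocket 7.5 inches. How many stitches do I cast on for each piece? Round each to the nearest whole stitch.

Rate = 23/3.5 = 6.571 sts per in.
hood: 18 × 6.571 = 118.29 → 118.
front: 19.5 × 6.571 = 128.14 → 128.
right front: 13.5 × 6.571 = 88.71 → 89.
pocket: 7.5 × 6.571 = 49.29 → 49.

hood 118; front 128; right front 89; pocket 49.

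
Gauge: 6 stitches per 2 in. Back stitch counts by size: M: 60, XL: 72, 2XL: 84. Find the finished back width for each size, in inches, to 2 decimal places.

6/2 = 3 sts per in.
M: 60 / 3 = 20.000 → 20.00 in.
XL: 72 / 3 = 24.000 → 24.00 in.
2XL: 84 / 3 = 28.000 → 28.00 in.

M 20.00 inches; XL 24.00 inches; 2XL 28.00 inches.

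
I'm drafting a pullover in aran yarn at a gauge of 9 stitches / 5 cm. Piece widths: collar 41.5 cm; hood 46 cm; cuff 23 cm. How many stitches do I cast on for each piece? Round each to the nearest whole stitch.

Rate = 9/5 = 1.8 sts per cm.
collar: 41.5 × 1.8 = 74.70 → 75.
hood: 46 × 1.8 = 82.80 → 83.
cuff: 23 × 1.8 = 41.40 → 41.

collar 75; hood 83; cuff 41.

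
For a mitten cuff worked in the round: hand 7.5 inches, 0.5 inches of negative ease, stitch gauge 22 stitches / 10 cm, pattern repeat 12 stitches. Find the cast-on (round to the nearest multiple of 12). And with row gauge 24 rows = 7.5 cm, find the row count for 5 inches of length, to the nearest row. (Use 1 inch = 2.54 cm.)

Cast on 36 stitches; work 41 rows.

Finished = 7.5 − 0.5 = 7 inches.
7 inches × 2.54 = 17.78 cm.
22/10 = 2.2 sts per cm; 17.78 × 2.2 = 39.12 sts.
Nearest multiple of 12 → 36.
5 inches = 12.70 cm; × 3.2 = 40.64 → 41 rows.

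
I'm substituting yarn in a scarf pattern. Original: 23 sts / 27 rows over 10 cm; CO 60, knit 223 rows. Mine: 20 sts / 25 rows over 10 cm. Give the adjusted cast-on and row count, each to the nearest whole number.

Stitches: 60 × 20/23 = 52.17 → 52.
Rows: 223 × 25/27 = 206.48 → 206.

Cast on 52 stitches; work 206 rows.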